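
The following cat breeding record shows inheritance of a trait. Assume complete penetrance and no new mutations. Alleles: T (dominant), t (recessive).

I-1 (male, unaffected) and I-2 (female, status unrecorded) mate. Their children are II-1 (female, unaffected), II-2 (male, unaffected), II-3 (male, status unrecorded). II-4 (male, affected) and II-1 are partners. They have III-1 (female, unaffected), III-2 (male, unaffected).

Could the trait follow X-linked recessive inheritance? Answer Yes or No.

A consistent assignment under X-linked recessive exists: I-1 X^T Y, I-2 X^T X^T, II-1 X^T X^T, II-2 X^T Y, II-3 X^T Y, II-4 X^t Y, III-1 X^T X^t, III-2 X^T Y.
In this assignment every recorded phenotype matches its genotype and every non-founder's genotype is obtainable from its parents' genotypes, so the pedigree is consistent.

Yes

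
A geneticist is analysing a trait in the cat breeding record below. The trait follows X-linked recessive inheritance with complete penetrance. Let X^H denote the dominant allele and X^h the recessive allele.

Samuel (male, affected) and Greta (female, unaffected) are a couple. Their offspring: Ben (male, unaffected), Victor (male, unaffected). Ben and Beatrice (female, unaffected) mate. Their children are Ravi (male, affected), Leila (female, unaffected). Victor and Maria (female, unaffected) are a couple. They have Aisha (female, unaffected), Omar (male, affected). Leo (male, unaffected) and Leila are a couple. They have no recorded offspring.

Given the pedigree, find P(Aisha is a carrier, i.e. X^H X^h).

Victor is unaffected, so Victor is X^H Y.
Maria is unaffected so carries H and passed h to Omar (X^h Y), so Maria is X^H X^h.
Their cross gives offspring ratios 1/2 X^H X^H : 1/2 X^H X^h. Conditioning on Aisha being unaffected, P(X^H X^h) = 1/2 / 1 = 1/2.

1/2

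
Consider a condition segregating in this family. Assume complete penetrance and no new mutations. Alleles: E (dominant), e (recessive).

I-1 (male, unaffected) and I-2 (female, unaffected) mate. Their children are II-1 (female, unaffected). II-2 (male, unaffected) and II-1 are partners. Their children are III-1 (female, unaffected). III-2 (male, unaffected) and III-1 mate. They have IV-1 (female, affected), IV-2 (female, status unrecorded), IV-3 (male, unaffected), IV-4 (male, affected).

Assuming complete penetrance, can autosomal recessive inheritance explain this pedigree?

Yes

A consistent assignment under autosomal recessive exists: I-1 EE, I-2 EE, II-1 EE, II-2 Ee, III-1 Ee, III-2 Ee, IV-1 ee, IV-2 EE, IV-3 EE, IV-4 ee.
In this assignment every recorded phenotype matches its genotype and every non-founder's genotype is obtainable from its parents' genotypes, so the pedigree is consistent.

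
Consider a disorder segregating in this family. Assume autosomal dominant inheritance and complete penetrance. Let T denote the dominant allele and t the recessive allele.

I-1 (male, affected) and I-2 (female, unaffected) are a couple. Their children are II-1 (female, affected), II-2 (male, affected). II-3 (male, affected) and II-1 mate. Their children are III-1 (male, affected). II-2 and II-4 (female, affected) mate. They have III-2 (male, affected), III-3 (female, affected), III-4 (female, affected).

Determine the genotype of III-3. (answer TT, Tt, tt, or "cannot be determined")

cannot be determined

III-3's phenotype allows TT or Tt, and no parent or child forces a single allele at both positions; consistent genotype assignments exist with III-3 as TT or Tt.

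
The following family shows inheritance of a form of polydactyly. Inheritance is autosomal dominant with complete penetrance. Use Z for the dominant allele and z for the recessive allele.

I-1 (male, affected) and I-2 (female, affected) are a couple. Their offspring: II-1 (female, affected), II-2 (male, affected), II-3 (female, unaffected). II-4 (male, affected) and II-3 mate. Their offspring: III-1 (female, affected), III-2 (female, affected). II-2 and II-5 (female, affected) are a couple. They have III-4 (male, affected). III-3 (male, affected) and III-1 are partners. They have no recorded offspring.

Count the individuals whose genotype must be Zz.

Obligate heterozygotes: I-1 is affected so carries Z and passed z to II-3 (zz), so I-1 is Zz; I-2 is affected so carries Z and passed z to II-3 (zz), so I-2 is Zz; III-1 is affected so carries Z and received z from II-3 (zz), so III-1 is Zz; III-2 is affected so carries Z and received z from II-3 (zz), so III-2 is Zz.
Every other individual is either homozygous by phenotype or has at least one consistent homozygous assignment, so the count is 4.

4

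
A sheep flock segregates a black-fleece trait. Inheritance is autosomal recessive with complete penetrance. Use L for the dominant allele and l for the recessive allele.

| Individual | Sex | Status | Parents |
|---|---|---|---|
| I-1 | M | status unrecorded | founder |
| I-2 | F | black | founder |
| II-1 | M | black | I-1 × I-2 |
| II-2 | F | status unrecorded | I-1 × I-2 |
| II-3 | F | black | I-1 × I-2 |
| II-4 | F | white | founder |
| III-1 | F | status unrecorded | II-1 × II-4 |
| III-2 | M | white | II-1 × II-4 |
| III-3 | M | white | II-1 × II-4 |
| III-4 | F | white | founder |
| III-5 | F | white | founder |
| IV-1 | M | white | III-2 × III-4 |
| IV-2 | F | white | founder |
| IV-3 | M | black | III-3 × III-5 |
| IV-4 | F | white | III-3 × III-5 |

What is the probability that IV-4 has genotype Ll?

2/3

III-3 is white so carries L and received l from II-1 (ll), so III-3 is Ll.
III-5 is white so carries L and passed l to IV-3 (ll), so III-5 is Ll.
Their cross gives offspring ratios 1/4 LL : 1/2 Ll : 1/4 ll. Conditioning on IV-4 being white, P(Ll) = 1/2 / 3/4 = 2/3.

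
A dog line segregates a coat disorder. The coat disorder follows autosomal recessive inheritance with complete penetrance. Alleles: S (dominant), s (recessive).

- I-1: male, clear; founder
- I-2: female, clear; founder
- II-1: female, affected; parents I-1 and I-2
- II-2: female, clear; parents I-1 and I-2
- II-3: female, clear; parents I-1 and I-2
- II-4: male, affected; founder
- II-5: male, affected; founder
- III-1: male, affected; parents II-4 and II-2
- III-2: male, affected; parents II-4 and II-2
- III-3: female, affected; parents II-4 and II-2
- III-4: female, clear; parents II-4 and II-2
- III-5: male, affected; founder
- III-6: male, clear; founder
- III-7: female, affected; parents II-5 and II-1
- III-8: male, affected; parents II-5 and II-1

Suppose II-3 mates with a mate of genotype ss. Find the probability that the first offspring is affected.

I-1 is clear so carries S and passed s to II-1 (ss), so I-1 is Ss.
I-2 is clear so carries S and passed s to II-1 (ss), so I-2 is Ss.
II-3 is a clear offspring of I-1 (Ss) × I-2 (Ss), whose cross gives 1/4 SS : 1/2 Ss : 1/4 ss; conditioning on being clear, II-3 is SS with probability 1/3, Ss with probability 2/3.
Summing over parental genotype combinations, P(offspring is affected) = 2/3·1/2 = 1/3.

1/3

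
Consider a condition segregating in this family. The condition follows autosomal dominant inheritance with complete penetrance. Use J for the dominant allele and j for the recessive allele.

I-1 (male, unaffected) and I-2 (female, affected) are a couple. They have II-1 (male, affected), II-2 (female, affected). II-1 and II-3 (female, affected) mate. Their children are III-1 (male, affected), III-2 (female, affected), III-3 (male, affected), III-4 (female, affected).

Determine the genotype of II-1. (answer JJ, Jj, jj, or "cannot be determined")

From phenotype alone, II-1 is JJ or Jj.
II-1 is affected so carries J and received j from I-1 (jj), so II-1 is Jj.

Jj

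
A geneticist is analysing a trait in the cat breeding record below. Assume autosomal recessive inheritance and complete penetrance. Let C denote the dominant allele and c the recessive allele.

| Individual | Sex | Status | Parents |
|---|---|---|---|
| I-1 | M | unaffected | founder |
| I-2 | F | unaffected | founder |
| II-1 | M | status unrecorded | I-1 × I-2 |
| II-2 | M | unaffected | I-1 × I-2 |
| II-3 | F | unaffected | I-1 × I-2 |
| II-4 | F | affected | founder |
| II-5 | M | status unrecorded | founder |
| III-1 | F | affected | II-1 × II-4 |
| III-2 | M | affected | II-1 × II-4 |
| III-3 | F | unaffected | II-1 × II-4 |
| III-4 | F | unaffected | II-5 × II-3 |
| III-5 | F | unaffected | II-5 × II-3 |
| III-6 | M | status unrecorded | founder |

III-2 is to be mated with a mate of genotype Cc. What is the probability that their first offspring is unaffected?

1/2

III-2 is affected, so III-2 is cc.
The cross gives 1/2 Cc : 1/2 cc, so P(offspring is unaffected) = 1/2.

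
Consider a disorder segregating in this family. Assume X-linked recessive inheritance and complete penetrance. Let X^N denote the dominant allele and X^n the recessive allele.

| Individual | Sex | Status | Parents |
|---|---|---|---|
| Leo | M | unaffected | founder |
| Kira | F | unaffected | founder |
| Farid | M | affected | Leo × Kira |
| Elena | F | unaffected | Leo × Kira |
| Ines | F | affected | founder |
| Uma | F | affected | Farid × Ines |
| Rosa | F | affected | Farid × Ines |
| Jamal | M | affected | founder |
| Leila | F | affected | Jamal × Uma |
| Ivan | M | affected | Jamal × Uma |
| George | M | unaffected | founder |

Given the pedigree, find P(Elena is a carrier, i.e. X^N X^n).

1/2

Leo is unaffected, so Leo is X^N Y.
Kira is unaffected so carries N and passed n to Farid (X^n Y), so Kira is X^N X^n.
Their cross gives offspring ratios 1/2 X^N X^N : 1/2 X^N X^n. Conditioning on Elena being unaffected, P(X^N X^n) = 1/2 / 1 = 1/2.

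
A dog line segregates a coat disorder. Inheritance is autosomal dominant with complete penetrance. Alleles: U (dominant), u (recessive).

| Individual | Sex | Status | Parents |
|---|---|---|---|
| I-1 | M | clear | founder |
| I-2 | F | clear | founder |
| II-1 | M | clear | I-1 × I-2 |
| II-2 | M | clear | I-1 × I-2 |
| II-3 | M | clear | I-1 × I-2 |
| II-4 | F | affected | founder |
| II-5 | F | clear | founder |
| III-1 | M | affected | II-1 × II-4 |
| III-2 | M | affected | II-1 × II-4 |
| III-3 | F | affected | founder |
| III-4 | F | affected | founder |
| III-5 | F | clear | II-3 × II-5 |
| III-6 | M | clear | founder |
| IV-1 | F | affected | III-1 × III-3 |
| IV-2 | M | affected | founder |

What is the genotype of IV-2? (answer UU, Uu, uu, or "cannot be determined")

cannot be determined

IV-2's phenotype allows UU or Uu, and no parent or child forces a single allele at both positions; consistent genotype assignments exist with IV-2 as UU or Uu.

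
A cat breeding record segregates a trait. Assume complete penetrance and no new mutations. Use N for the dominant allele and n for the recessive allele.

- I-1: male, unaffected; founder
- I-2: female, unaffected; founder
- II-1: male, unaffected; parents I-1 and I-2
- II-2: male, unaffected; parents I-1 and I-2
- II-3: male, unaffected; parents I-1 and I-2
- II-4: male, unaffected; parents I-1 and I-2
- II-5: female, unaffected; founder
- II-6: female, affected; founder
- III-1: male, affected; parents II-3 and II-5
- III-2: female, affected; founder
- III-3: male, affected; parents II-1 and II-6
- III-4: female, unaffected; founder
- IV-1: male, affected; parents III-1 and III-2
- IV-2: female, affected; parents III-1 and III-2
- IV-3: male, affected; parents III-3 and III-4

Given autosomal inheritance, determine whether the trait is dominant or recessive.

recessive

II-3 and II-5 are both unaffected yet have an affected child III-1. Under dominance, an affected child requires at least one affected parent, so the trait cannot be dominant.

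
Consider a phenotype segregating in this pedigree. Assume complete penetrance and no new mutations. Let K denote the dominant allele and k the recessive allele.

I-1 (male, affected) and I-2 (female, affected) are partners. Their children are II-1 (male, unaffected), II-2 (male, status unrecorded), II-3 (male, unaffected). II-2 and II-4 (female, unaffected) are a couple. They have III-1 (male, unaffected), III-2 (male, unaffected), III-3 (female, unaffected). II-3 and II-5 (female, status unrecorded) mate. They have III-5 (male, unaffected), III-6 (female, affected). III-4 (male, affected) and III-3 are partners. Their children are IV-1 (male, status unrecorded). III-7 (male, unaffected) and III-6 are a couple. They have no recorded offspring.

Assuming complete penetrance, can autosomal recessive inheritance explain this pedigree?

Under autosomal recessive, II-1 (unaffected, male) cannot arise from I-1 (affected) × I-2 (affected).

No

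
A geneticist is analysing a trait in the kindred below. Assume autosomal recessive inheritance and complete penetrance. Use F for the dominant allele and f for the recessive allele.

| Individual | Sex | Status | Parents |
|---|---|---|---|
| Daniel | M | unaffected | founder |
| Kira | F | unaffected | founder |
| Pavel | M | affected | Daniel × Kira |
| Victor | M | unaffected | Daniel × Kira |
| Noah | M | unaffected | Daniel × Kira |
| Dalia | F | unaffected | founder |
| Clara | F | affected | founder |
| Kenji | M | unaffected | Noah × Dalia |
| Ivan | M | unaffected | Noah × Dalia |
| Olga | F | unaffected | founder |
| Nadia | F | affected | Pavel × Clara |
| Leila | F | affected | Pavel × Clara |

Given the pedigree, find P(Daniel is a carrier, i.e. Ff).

Daniel is unaffected so carries F and passed f to Pavel (ff), so Daniel is Ff, giving P(Ff) = 1.

1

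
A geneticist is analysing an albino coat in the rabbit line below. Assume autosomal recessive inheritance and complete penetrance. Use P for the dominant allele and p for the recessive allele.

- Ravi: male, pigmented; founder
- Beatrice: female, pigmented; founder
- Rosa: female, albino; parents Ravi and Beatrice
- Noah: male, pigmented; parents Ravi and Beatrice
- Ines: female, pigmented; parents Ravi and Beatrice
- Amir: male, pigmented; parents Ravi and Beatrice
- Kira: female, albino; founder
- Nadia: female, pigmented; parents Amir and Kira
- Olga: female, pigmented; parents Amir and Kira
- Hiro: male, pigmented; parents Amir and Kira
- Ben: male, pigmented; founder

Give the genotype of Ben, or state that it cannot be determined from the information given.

cannot be determined

Ben's phenotype allows PP or Pp, and no parent or child forces a single allele at both positions; consistent genotype assignments exist with Ben as PP or Pp.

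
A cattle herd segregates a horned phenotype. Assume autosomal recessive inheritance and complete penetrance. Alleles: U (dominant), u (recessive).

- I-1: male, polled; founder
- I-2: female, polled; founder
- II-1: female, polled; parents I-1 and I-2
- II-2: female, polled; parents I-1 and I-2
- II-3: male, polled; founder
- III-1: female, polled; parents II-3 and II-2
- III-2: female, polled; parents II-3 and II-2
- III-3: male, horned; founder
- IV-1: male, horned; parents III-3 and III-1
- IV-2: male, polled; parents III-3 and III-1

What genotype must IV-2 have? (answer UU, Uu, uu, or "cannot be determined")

From phenotype alone, IV-2 is UU or Uu.
IV-2 is polled so carries U and received u from III-3 (uu), so IV-2 is Uu.

Uu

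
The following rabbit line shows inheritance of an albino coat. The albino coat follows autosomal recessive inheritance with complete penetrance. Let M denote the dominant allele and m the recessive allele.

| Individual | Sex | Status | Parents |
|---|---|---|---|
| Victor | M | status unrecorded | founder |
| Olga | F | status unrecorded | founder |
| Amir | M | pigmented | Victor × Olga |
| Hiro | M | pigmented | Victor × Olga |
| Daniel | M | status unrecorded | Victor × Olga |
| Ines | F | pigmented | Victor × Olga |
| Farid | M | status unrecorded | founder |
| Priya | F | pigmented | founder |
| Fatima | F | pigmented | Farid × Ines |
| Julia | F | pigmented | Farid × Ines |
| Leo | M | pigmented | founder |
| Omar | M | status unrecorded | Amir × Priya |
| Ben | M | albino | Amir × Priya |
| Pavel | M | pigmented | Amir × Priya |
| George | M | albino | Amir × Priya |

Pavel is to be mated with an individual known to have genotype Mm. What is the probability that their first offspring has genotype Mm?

Amir is pigmented so carries M and passed m to Ben (mm), so Amir is Mm.
Priya is pigmented so carries M and passed m to Ben (mm), so Priya is Mm.
Pavel is a pigmented offspring of Amir (Mm) × Priya (Mm), whose cross gives 1/4 MM : 1/2 Mm : 1/4 mm; conditioning on being pigmented, Pavel is MM with probability 1/3, Mm with probability 2/3.
Summing over parental genotype combinations, P(offspring has genotype Mm) = 1/3·1/2 + 2/3·1/2 = 1/2.

1/2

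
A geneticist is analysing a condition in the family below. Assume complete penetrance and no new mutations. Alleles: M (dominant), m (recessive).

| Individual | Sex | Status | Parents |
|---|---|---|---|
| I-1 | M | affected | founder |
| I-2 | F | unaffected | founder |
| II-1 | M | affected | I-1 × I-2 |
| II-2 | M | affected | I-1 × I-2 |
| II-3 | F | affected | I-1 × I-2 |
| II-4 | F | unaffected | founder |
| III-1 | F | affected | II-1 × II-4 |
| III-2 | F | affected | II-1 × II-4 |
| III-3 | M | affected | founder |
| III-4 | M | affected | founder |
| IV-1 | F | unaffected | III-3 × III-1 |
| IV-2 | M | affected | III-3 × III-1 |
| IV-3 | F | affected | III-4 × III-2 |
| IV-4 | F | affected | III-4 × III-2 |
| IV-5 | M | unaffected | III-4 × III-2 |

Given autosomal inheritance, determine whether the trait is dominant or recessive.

III-3 and III-1 are both affected yet have an unaffected child IV-1. Under a recessive model two affected parents are homozygous and every child would be affected, so the trait cannot be recessive.

dominant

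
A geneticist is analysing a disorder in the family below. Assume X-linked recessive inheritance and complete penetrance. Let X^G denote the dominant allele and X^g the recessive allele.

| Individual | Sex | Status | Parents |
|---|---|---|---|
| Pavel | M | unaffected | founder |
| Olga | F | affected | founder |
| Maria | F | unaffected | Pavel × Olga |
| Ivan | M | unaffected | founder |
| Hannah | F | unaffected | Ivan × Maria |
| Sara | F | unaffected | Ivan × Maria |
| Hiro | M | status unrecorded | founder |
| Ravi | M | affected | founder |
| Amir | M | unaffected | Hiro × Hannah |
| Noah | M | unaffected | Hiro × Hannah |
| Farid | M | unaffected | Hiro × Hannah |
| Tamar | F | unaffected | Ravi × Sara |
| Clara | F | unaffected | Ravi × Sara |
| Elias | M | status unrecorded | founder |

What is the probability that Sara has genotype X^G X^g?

Ivan is unaffected, so Ivan is X^G Y.
Maria is unaffected so carries G and received g from Olga (X^g X^g), so Maria is X^G X^g.
Their cross gives offspring ratios 1/2 X^G X^G : 1/2 X^G X^g. Conditioning on Sara being unaffected, P(X^G X^g) = 1/2 / 1 = 1/2 before taking Sara's own offspring into account.
Ravi is affected, so Ravi is X^g Y.
Now use Sara's offspring. Probability of each recorded status — unaffected daughter Tamar: 1/2 if Sara is X^G X^g, 1 if X^G X^G; unaffected daughter Clara: 1/2 if Sara is X^G X^g, 1 if X^G X^G.
Bayes: P(X^G X^g) = 1/2·1/4 / (1/2·1/4 + 1/2·1) = 1/5.

1/5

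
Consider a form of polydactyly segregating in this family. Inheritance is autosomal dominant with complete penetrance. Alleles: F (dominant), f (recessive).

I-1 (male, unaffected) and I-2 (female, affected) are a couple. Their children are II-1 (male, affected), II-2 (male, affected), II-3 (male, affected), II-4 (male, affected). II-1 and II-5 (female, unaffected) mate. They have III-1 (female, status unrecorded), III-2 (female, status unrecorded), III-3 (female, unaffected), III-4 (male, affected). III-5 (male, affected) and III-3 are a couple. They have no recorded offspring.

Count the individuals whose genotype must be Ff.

5

Obligate heterozygotes: II-1 is affected so carries F and received f from I-1 (ff), so II-1 is Ff; II-2 is affected so carries F and received f from I-1 (ff), so II-2 is Ff; II-3 is affected so carries F and received f from I-1 (ff), so II-3 is Ff; II-4 is affected so carries F and received f from I-1 (ff), so II-4 is Ff; III-4 is affected so carries F and received f from II-5 (ff), so III-4 is Ff.
Every other individual is either homozygous by phenotype or has at least one consistent homozygous assignment, so the count is 5.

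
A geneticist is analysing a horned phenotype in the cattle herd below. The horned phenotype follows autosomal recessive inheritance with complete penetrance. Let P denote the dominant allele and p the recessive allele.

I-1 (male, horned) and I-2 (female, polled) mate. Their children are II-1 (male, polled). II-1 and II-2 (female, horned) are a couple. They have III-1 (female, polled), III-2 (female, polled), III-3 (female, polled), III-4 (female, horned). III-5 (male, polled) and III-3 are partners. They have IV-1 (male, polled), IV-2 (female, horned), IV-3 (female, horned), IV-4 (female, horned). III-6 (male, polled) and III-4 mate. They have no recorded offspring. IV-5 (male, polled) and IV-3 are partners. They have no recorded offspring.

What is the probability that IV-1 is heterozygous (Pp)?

2/3

III-5 is polled so carries P and passed p to IV-2 (pp), so III-5 is Pp.
III-3 is polled so carries P and received p from II-2 (pp), so III-3 is Pp.
Their cross gives offspring ratios 1/4 PP : 1/2 Pp : 1/4 pp. Conditioning on IV-1 being polled, P(Pp) = 1/2 / 3/4 = 2/3.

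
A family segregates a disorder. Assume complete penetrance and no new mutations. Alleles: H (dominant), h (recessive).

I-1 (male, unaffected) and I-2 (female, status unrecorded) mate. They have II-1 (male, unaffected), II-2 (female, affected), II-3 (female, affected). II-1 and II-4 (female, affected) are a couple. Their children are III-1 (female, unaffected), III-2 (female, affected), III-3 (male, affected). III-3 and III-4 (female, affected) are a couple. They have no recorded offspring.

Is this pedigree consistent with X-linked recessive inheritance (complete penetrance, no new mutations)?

No

Under X-linked recessive, II-2 (affected, female) cannot arise from I-1 (unaffected) × I-2 (unrecorded).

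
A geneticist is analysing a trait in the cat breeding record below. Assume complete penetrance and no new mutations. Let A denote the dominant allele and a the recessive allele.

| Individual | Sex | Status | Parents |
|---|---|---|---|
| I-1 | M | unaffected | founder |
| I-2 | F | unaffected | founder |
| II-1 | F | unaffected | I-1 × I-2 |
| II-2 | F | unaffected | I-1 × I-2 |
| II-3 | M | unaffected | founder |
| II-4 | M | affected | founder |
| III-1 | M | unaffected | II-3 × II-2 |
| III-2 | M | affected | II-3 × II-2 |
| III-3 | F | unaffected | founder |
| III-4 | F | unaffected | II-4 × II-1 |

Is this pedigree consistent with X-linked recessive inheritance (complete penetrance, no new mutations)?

A consistent assignment under X-linked recessive exists: I-1 X^A Y, I-2 X^A X^a, II-1 X^A X^A, II-2 X^A X^a, II-3 X^A Y, II-4 X^a Y, III-1 X^A Y, III-2 X^a Y, III-3 X^A X^A, III-4 X^A X^a.
In this assignment every recorded phenotype matches its genotype and every non-founder's genotype is obtainable from its parents' genotypes, so the pedigree is consistent.

Yes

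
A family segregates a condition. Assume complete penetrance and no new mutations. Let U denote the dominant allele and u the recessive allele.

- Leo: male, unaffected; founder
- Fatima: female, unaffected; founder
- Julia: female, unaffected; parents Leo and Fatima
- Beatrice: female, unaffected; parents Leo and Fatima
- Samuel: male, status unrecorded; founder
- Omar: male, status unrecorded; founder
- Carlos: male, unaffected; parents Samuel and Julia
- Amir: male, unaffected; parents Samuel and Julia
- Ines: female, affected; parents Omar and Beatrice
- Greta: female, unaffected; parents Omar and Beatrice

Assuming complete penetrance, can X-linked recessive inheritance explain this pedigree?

A consistent assignment under X-linked recessive exists: Leo X^U Y, Fatima X^U X^u, Julia X^U X^U, Beatrice X^U X^u, Samuel X^U Y, Omar X^u Y, Carlos X^U Y, Amir X^U Y, Ines X^u X^u, Greta X^U X^u.
In this assignment every recorded phenotype matches its genotype and every non-founder's genotype is obtainable from its parents' genotypes, so the pedigree is consistent.

Yes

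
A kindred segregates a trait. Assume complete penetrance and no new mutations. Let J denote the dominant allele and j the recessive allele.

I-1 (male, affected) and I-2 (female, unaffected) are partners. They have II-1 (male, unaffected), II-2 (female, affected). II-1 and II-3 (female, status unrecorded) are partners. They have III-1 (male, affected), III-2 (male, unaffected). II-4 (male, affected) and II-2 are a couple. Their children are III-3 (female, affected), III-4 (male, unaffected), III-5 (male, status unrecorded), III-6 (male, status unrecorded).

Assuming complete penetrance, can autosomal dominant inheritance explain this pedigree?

Yes

A consistent assignment under autosomal dominant exists: I-1 Jj, I-2 jj, II-1 jj, II-2 Jj, II-3 Jj, II-4 Jj, III-1 Jj, III-2 jj, III-3 JJ, III-4 jj, III-5 JJ, III-6 JJ.
In this assignment every recorded phenotype matches its genotype and every non-founder's genotype is obtainable from its parents' genotypes, so the pedigree is consistent.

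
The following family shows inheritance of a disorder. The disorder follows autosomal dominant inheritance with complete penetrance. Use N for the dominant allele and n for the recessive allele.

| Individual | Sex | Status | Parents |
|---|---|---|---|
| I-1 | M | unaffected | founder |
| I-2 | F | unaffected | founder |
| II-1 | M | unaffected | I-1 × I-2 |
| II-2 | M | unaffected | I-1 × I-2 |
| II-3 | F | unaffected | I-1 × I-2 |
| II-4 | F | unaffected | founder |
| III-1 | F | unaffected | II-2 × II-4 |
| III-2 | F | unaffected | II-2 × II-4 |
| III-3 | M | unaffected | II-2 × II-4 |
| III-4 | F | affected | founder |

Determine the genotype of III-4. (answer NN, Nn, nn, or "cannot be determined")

cannot be determined

III-4's phenotype allows NN or Nn, and no parent or child forces a single allele at both positions; consistent genotype assignments exist with III-4 as NN or Nn.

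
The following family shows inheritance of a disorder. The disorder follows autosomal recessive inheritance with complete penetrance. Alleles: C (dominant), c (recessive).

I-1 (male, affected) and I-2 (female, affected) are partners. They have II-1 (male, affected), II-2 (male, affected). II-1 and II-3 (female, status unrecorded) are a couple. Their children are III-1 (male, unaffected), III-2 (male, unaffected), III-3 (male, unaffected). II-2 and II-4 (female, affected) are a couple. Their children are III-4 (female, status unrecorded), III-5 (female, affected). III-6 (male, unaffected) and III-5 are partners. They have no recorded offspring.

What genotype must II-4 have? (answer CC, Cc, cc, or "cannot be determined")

cc

II-4 is affected, so II-4 is cc.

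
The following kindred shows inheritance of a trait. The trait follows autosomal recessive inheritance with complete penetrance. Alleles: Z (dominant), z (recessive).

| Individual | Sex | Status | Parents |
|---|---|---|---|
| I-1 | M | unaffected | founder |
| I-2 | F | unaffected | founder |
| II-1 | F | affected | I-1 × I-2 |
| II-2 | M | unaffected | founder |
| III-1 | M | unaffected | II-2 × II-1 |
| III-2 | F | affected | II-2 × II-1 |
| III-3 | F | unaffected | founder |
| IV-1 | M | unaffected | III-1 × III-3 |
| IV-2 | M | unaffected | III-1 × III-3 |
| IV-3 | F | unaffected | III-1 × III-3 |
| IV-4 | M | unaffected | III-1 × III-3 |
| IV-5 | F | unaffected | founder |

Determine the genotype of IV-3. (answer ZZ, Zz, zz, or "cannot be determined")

cannot be determined

IV-3's phenotype allows ZZ or Zz, and no parent or child forces a single allele at both positions; consistent genotype assignments exist with IV-3 as ZZ or Zz.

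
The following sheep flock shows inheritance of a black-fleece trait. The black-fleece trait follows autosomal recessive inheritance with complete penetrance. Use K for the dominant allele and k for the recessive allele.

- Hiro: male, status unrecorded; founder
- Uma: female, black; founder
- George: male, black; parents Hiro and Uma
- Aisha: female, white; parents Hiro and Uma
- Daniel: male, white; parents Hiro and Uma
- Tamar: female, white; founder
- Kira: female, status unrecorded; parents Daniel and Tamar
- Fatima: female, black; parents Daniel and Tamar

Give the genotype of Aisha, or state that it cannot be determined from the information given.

Kk

From phenotype alone, Aisha is KK or Kk.
Aisha is white so carries K and received k from Uma (kk), so Aisha is Kk.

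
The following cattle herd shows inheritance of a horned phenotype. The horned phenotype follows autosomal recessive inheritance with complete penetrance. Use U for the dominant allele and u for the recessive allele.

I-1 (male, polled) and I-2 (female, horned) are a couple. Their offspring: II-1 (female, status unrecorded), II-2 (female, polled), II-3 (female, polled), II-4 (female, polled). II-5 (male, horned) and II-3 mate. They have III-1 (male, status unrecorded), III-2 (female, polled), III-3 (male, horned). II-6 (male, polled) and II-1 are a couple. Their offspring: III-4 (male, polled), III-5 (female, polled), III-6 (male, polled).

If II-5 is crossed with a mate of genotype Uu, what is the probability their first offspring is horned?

II-5 is horned, so II-5 is uu.
The cross gives 1/2 Uu : 1/2 uu, so P(offspring is horned) = 1/2.

1/2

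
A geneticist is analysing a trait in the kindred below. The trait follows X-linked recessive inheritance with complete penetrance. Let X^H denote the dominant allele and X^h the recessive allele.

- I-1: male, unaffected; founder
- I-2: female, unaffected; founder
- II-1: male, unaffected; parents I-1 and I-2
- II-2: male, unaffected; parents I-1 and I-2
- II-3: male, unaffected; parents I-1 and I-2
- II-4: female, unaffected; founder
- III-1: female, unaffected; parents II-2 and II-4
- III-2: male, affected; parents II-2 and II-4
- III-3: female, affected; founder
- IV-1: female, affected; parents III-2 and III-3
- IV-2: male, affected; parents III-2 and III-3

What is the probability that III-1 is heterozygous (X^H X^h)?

1/2

II-2 is unaffected, so II-2 is X^H Y.
II-4 is unaffected so carries H and passed h to III-2 (X^h Y), so II-4 is X^H X^h.
Their cross gives offspring ratios 1/2 X^H X^H : 1/2 X^H X^h. Conditioning on III-1 being unaffected, P(X^H X^h) = 1/2 / 1 = 1/2.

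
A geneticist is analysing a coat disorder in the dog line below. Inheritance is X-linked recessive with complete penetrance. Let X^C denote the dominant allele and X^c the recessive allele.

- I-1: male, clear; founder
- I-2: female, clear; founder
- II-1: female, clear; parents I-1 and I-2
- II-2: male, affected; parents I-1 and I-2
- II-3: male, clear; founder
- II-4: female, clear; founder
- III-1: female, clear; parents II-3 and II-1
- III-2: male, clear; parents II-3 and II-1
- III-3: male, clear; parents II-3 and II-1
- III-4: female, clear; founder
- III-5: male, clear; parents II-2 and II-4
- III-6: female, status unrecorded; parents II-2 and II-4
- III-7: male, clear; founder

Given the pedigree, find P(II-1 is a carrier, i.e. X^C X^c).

1/5

I-1 is clear, so I-1 is X^C Y.
I-2 is clear so carries C and passed c to II-2 (X^c Y), so I-2 is X^C X^c.
Their cross gives offspring ratios 1/2 X^C X^C : 1/2 X^C X^c. Conditioning on II-1 being clear, P(X^C X^c) = 1/2 / 1 = 1/2 before taking II-1's own offspring into account.
II-3 is clear, so II-3 is X^C Y.
Now use II-1's offspring. Probability of each recorded status — clear son III-2: 1/2 if II-1 is X^C X^c, 1 if X^C X^C; clear son III-3: 1/2 if II-1 is X^C X^c, 1 if X^C X^C. (III-1: equally likely either way, so uninformative.)
Bayes: P(X^C X^c) = 1/2·1/4 / (1/2·1/4 + 1/2·1) = 1/5.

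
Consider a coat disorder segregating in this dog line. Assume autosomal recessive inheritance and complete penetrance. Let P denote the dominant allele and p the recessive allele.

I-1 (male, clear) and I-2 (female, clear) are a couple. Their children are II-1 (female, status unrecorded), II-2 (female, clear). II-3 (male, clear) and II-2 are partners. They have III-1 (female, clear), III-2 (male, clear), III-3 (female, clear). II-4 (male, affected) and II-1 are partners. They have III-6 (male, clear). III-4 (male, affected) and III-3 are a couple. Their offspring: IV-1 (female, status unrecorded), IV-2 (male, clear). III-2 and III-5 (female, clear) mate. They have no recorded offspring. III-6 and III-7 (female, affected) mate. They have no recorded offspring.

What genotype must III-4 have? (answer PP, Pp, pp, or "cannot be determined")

pp

III-4 is affected, so III-4 is pp.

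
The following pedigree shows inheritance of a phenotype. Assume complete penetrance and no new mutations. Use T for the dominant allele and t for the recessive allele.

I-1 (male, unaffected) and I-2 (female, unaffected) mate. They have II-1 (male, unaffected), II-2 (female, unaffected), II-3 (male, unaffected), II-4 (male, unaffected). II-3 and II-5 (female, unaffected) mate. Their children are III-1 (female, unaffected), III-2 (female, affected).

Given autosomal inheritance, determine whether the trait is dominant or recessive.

II-3 and II-5 are both unaffected yet have an affected child III-2. Under dominance, an affected child requires at least one affected parent, so the trait cannot be dominant.

recessive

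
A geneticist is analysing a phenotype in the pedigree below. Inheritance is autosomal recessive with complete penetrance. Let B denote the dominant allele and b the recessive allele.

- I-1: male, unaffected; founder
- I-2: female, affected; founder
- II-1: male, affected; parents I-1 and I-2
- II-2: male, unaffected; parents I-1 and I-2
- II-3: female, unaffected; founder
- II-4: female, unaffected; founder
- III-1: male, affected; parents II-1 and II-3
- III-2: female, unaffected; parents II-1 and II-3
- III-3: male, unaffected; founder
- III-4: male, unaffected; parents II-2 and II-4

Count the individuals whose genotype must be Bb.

Obligate heterozygotes: I-1 is unaffected so carries B and passed b to II-1 (bb), so I-1 is Bb; II-2 is unaffected so carries B and received b from I-2 (bb), so II-2 is Bb; II-3 is unaffected so carries B and passed b to III-1 (bb), so II-3 is Bb; III-2 is unaffected so carries B and received b from II-1 (bb), so III-2 is Bb.
Every other individual is either homozygous by phenotype or has at least one consistent homozygous assignment, so the count is 4.

4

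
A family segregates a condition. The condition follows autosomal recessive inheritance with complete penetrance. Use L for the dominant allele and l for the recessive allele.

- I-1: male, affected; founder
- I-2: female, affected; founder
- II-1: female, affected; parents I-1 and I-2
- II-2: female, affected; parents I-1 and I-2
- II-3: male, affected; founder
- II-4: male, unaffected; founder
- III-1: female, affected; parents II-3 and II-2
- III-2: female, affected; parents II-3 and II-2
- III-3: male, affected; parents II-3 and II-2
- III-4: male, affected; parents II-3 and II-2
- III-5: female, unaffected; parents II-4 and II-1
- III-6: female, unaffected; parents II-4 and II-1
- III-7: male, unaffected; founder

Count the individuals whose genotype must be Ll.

2

Obligate heterozygotes: III-5 is unaffected so carries L and received l from II-1 (ll), so III-5 is Ll; III-6 is unaffected so carries L and received l from II-1 (ll), so III-6 is Ll.
Every other individual is either homozygous by phenotype or has at least one consistent homozygous assignment, so the count is 2.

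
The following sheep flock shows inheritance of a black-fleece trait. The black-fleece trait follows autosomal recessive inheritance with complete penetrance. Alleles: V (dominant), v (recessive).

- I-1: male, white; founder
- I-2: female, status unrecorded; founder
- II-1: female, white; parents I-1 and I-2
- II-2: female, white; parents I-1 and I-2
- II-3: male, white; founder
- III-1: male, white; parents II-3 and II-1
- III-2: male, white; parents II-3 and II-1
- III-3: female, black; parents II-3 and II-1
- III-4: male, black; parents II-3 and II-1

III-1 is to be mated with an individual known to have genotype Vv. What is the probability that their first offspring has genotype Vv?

1/2

II-3 is white so carries V and passed v to III-3 (vv), so II-3 is Vv.
II-1 is white so carries V and passed v to III-3 (vv), so II-1 is Vv.
III-1 is a white offspring of II-3 (Vv) × II-1 (Vv), whose cross gives 1/4 VV : 1/2 Vv : 1/4 vv; conditioning on being white, III-1 is VV with probability 1/3, Vv with probability 2/3.
Summing over parental genotype combinations, P(offspring has genotype Vv) = 1/3·1/2 + 2/3·1/2 = 1/2.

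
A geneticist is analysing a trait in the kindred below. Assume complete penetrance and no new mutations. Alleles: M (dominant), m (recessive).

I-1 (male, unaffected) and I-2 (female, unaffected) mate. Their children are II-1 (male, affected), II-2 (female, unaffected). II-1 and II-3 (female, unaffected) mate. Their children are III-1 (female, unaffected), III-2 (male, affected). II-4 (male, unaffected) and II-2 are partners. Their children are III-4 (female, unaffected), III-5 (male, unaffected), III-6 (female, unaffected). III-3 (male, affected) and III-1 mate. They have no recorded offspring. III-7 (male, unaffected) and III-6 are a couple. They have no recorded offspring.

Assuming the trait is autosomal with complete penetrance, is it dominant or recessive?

I-1 and I-2 are both unaffected yet have an affected child II-1. Under dominance, an affected child requires at least one affected parent, so the trait cannot be dominant.

recessive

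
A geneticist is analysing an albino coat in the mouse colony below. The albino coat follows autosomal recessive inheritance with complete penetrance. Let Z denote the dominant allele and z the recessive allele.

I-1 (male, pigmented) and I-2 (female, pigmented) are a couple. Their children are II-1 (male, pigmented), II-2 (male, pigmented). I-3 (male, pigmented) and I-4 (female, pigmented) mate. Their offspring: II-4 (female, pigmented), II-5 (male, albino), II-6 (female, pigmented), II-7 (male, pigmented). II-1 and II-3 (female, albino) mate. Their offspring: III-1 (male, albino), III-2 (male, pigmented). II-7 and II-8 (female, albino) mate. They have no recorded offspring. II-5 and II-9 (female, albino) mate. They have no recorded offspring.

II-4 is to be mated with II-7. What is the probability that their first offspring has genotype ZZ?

4/9

I-3 is pigmented so carries Z and passed z to II-5 (zz), so I-3 is Zz.
I-4 is pigmented so carries Z and passed z to II-5 (zz), so I-4 is Zz.
II-4 is a pigmented offspring of I-3 (Zz) × I-4 (Zz), whose cross gives 1/4 ZZ : 1/2 Zz : 1/4 zz; conditioning on being pigmented, II-4 is ZZ with probability 1/3, Zz with probability 2/3.
II-7 is a pigmented offspring of I-3 (Zz) × I-4 (Zz), whose cross gives 1/4 ZZ : 1/2 Zz : 1/4 zz; conditioning on being pigmented, II-7 is ZZ with probability 1/3, Zz with probability 2/3.
Summing over parental genotype combinations, P(offspring has genotype ZZ) = 1/9·1 + 2/9·1/2 + 2/9·1/2 + 4/9·1/4 = 4/9.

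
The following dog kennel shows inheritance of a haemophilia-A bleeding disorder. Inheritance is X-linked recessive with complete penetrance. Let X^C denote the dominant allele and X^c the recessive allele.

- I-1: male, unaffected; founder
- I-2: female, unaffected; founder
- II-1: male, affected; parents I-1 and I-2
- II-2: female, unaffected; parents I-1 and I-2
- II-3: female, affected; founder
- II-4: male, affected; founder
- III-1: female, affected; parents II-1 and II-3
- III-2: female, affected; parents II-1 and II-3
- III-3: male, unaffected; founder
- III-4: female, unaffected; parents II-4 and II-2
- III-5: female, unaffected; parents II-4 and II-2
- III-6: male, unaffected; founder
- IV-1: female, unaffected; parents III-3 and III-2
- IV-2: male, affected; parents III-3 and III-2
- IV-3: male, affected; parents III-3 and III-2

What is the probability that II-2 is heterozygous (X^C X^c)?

I-1 is unaffected, so I-1 is X^C Y.
I-2 is unaffected so carries C and passed c to II-1 (X^c Y), so I-2 is X^C X^c.
Their cross gives offspring ratios 1/2 X^C X^C : 1/2 X^C X^c. Conditioning on II-2 being unaffected, P(X^C X^c) = 1/2 / 1 = 1/2 before taking II-2's own offspring into account.
II-4 is affected, so II-4 is X^c Y.
Now use II-2's offspring. Probability of each recorded status — unaffected daughter III-4: 1/2 if II-2 is X^C X^c, 1 if X^C X^C; unaffected daughter III-5: 1/2 if II-2 is X^C X^c, 1 if X^C X^C.
Bayes: P(X^C X^c) = 1/2·1/4 / (1/2·1/4 + 1/2·1) = 1/5.

1/5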